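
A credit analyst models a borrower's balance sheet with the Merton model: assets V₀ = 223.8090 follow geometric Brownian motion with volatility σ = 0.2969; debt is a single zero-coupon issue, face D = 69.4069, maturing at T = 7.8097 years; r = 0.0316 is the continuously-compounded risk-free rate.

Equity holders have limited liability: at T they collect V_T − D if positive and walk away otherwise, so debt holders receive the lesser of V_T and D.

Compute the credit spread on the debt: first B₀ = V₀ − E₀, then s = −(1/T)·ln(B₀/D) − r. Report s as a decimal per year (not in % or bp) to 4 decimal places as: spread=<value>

With assets at 223.8090 and a single debt payment of 69.4069 at 7.8097 years:
d₁ = [ln(V₀/D) + (r + σ²/2)T] / (σ√T)
   = [ln(223.8090/69.4069) + (0.0316 + 0.5·0.2969²)·7.8097] / (0.2969·√7.8097)
   = [1.170807 + 0.590998] / 0.829712 = 2.123393
d₂ = d₁ − σ√T = 2.123393 − 0.829712 = 1.293680
N(d₁) = 0.983140,  N(d₂) = 0.902112,  e^(−rT) = 0.781307
E₀ = V₀·N(d₁) − D·e^(−rT)·N(d₂)
   = 223.8090·0.983140 − 69.4069·0.781307·0.902112 = 171.115620
B₀ = V₀ − E₀ = 223.8090 − 171.115620 = 52.693380
spread = −(1/T)·ln(B₀/D) − r = −(1/7.8097)·ln(52.693380/69.4069) − 0.0316 = 0.00367619

spread=0.0037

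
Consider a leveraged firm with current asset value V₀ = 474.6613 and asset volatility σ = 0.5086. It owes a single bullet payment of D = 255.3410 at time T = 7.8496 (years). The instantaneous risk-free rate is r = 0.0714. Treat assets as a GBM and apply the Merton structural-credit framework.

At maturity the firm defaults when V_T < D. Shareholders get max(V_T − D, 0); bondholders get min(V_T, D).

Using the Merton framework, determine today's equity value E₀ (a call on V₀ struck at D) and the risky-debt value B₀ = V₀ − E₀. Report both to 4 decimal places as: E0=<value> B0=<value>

E0=365.7673 B0=108.8940

Work the structural quantities from V₀ = 474.6613 against face 255.3410:
d₁ = [ln(V₀/D) + (r + σ²/2)T] / (σ√T)
   = [ln(474.6613/255.3410) + (0.0714 + 0.5·0.5086²)·7.8496] / (0.5086·√7.8496)
   = [0.620002 + 1.575705] / 1.424952 = 1.540899
d₂ = d₁ − σ√T = 1.540899 − 1.424952 = 0.115947
N(d₁) = 0.938329,  N(d₂) = 0.546153,  e^(−rT) = 0.570946
E₀ = V₀·N(d₁) − D·e^(−rT)·N(d₂)
   = 474.6613·0.938329 − 255.3410·0.570946·0.546153 = 365.767275
B₀ = V₀ − E₀ = 474.6613 − 365.767275 = 108.894025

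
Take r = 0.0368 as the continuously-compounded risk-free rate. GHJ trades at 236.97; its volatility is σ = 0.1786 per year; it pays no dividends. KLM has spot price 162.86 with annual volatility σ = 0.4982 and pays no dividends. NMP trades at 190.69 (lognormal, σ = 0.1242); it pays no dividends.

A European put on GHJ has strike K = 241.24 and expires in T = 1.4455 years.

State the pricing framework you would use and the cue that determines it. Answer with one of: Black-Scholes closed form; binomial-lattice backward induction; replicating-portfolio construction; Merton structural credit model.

Key observation: a European-exercise option on GHJ struck at 241.24 — a GBM underlying with constant parameters — admits an analytic price: the data contain no early exercise, no discrete tree, no debt structure.

framework: Black-Scholes closed form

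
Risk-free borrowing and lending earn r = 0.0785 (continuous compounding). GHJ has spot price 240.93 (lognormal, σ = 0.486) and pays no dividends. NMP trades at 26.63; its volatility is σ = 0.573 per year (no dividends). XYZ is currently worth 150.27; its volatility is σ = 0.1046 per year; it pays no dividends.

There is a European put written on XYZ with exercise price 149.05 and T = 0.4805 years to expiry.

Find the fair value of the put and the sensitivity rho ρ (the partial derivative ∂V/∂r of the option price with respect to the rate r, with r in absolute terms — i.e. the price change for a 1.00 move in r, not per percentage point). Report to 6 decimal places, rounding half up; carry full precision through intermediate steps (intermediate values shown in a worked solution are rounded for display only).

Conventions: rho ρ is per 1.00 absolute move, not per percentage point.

σ√T = 0.1046·√0.4805 = 0.072507
d₁ = (ln(S/K) + (r+σ²/2)T) / (σ√T) = (ln(150.27/149.05) + (0.0785+0.1046²/2)·0.4805) / 0.072507 = (0.008152 + 0.040348) / 0.072507 = 0.668899
d₂ = d₁ − σ√T = 0.668899 − 0.072507 = 0.596393
e^{−rT} = 0.962983
N(−d₁) = 0.251780,  N(−d₂) = 0.275456
Put price V = K·e^{−rT}·N(−d₂) − S·N(−d₁) = 39.536996 − 37.834952 = 1.702044
ρ = −K·T·e^{−rT}·N(−d₂) = -18.997526

price = 1.702044
ρ = -18.997526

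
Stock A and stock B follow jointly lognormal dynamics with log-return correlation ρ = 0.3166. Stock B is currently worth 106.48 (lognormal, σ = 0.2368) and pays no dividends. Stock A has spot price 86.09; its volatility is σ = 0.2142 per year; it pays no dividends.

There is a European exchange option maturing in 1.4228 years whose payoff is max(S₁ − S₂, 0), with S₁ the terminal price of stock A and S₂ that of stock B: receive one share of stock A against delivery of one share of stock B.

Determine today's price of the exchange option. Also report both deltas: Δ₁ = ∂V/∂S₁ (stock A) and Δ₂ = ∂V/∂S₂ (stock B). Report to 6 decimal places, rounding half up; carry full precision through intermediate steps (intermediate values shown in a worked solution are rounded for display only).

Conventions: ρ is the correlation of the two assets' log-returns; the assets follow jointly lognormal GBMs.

σ_eff = √(σ₁² + σ₂² − 2ρσ₁σ₂) = √(0.2142² + 0.2368² − 2·0.3166·0.2142·0.2368) = 0.264269
d₁ = (ln(S₁/S₂) + (q₂ − q₁ + σ_eff²/2)T) / (σ_eff√T) = (ln(86.09/106.48) + (0.0 − 0.0 + 0.034919)·1.4228) / 0.315224 = -0.516715
d₂ = d₁ − σ_eff√T = -0.516715 − 0.315224 = -0.831939
N(d₁) = 0.302677,  N(d₂) = 0.202722
V = S₁·e^{−q₁T}·N(d₁) − S₂·e^{−q₂T}·N(d₂) = 26.057505 − 21.585806 = 4.471698
Key observation: no risk-free rate is needed — with the second asset as numeraire the exchange option is a call on the ratio S₁/S₂, and r cancels out of the value.
Δ₁ = e^{−q₁T}·N(d₁) = 0.302677;  Δ₂ = −e^{−q₂T}·N(d₂) = -0.202722

exchange price = 4.471698
Δ1 = 0.302677
Δ2 = -0.202722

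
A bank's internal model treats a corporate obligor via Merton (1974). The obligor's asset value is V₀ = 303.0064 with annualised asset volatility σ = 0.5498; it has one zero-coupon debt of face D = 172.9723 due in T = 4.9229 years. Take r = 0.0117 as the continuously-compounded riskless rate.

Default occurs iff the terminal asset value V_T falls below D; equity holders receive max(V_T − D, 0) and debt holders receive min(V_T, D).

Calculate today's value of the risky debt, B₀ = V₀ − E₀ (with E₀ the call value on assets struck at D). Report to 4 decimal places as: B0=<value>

Work the structural quantities from V₀ = 303.0064 against face 172.9723:
d₁ = [ln(V₀/D) + (r + σ²/2)T] / (σ√T)
   = [ln(303.0064/172.9723) + (0.0117 + 0.5·0.5498²)·4.9229] / (0.5498·√4.9229)
   = [0.560622 + 0.801645] / 1.219875 = 1.116727
d₂ = d₁ − σ√T = 1.116727 − 1.219875 = -0.103147
N(d₁) = 0.867945,  N(d₂) = 0.458923,  e^(−rT) = 0.944029
E₀ = V₀·N(d₁) − D·e^(−rT)·N(d₂)
   = 303.0064·0.867945 − 172.9723·0.944029·0.458923 = 188.054782
B₀ = V₀ − E₀ = 303.0064 − 188.054782 = 114.951618

B0=114.9516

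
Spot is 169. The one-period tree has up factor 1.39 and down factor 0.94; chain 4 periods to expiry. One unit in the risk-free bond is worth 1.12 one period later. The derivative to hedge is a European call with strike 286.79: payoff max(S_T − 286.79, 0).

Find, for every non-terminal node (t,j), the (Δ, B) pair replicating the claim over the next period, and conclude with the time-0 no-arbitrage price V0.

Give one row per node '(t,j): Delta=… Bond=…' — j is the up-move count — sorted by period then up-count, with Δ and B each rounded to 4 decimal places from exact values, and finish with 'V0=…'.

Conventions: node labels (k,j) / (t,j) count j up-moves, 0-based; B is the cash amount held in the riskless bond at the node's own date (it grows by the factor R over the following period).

(0,0): Delta=0.5016 Bond=-65.1463
(1,0): Delta=0.2557 Bond=-33.8938
(1,1): Delta=0.7511 Bond=-131.5687
(2,0): Delta=0.0092 Bond=-1.1506
(2,1): Delta=0.5057 Bond=-93.1768
(2,2): Delta=1.0000 Bond=-228.6272
(3,0): Delta=0.0000 Bond=0.0000
(3,1): Delta=0.0185 Bond=-3.2217
(3,2): Delta=1.0000 Bond=-256.0625
(3,3): Delta=1.0000 Bond=-256.0625
V0=19.6288

Arbitrage-free pricing uses the up-move probability p* = (R−d)/(u−d) = 0.4000, discounting each step at R = 1.12.
Terminal payoffs: V(4,0)=0.0000, V(4,1)=0.0000, V(4,2)=1.7274, V(4,3)=139.8474, V(4,4)=344.0888
Node (3,0) S=140.3687: V=(p*·0.0000+(1−p*)·0.0000)/1.12=0.0000; Δ=(0.0000−0.0000)/(195.1125−131.9466)=0.0000; B=V−Δ·S=0.0000
Node (3,1) S=207.5665: V=(p*·1.7274+(1−p*)·0.0000)/1.12=0.6169; Δ=(1.7274−0.0000)/(288.5174−195.1125)=0.0185; B=V−Δ·S=-3.2217
Node (3,2) S=306.9334: V=(p*·139.8474+(1−p*)·1.7274)/1.12=50.8709; Δ=(139.8474−1.7274)/(426.6374−288.5174)=1.0000; B=V−Δ·S=-256.0625
Node (3,3) S=453.8696: V=(p*·344.0888+(1−p*)·139.8474)/1.12=197.8071; Δ=(344.0888−139.8474)/(630.8788−426.6374)=1.0000; B=V−Δ·S=-256.0625
Node (2,0) S=149.3284: V=(p*·0.6169+(1−p*)·0.0000)/1.12=0.2203; Δ=(0.6169−0.0000)/(207.5665−140.3687)=0.0092; B=V−Δ·S=-1.1506
Node (2,1) S=220.8154: V=(p*·50.8709+(1−p*)·0.6169)/1.12=18.4987; Δ=(50.8709−0.6169)/(306.9334−207.5665)=0.5057; B=V−Δ·S=-93.1768
Node (2,2) S=326.5249: V=(p*·197.8071+(1−p*)·50.8709)/1.12=97.8977; Δ=(197.8071−50.8709)/(453.8696−306.9334)=1.0000; B=V−Δ·S=-228.6272
Node (1,0) S=158.8600: V=(p*·18.4987+(1−p*)·0.2203)/1.12=6.7247; Δ=(18.4987−0.2203)/(220.8154−149.3284)=0.2557; B=V−Δ·S=-33.8938
Node (1,1) S=234.9100: V=(p*·97.8977+(1−p*)·18.4987)/1.12=44.8735; Δ=(97.8977−18.4987)/(326.5249−220.8154)=0.7511; B=V−Δ·S=-131.5687
Node (0,0) S=169.0000: V=(p*·44.8735+(1−p*)·6.7247)/1.12=19.6288; Δ=(44.8735−6.7247)/(234.9100−158.8600)=0.5016; B=V−Δ·S=-65.1463
As a check, the time-0 holding Δ(0,0)·S0 + B(0,0) comes to 19.6288 — exactly V0.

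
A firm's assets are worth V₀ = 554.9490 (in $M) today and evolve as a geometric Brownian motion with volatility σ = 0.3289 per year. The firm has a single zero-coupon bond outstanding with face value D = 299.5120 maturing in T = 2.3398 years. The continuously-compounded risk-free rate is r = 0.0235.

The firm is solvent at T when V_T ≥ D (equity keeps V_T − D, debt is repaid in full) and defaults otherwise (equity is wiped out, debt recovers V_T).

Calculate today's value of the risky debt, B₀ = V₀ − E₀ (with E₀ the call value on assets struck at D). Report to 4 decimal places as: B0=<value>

Work the structural quantities from V₀ = 554.9490 against face 299.5120:
d₁ = [ln(V₀/D) + (r + σ²/2)T] / (σ√T)
   = [ln(554.9490/299.5120) + (0.0235 + 0.5·0.3289²)·2.3398] / (0.3289·√2.3398)
   = [0.616722 + 0.181539] / 0.503099 = 1.586689
d₂ = d₁ − σ√T = 1.586689 − 0.503099 = 1.083590
N(d₁) = 0.943708,  N(d₂) = 0.860727,  e^(−rT) = 0.946499
E₀ = V₀·N(d₁) − D·e^(−rT)·N(d₂)
   = 554.9490·0.943708 − 299.5120·0.946499·0.860727 = 279.704508
B₀ = V₀ − E₀ = 554.9490 − 279.704508 = 275.244492

B0=275.2445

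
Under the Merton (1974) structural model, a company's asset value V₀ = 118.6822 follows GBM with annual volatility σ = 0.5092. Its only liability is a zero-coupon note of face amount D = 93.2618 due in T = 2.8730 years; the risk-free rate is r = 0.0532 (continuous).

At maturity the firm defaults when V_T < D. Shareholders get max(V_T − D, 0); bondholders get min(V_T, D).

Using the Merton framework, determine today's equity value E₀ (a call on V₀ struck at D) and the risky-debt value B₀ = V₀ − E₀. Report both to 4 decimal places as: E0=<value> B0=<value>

Apply the equity-as-call identities (strike 93.2618, horizon 2.8730 years):
d₁ = [ln(V₀/D) + (r + σ²/2)T] / (σ√T)
   = [ln(118.6822/93.2618) + (0.0532 + 0.5·0.5092²)·2.8730] / (0.5092·√2.8730)
   = [0.241039 + 0.525306] / 0.863090 = 0.887908
d₂ = d₁ − σ√T = 0.887908 − 0.863090 = 0.024818
N(d₁) = 0.812705,  N(d₂) = 0.509900,  e^(−rT) = 0.858264
E₀ = V₀·N(d₁) − D·e^(−rT)·N(d₂)
   = 118.6822·0.812705 − 93.2618·0.858264·0.509900 = 55.639568
B₀ = V₀ − E₀ = 118.6822 − 55.639568 = 63.042632

E0=55.6396 B0=63.0426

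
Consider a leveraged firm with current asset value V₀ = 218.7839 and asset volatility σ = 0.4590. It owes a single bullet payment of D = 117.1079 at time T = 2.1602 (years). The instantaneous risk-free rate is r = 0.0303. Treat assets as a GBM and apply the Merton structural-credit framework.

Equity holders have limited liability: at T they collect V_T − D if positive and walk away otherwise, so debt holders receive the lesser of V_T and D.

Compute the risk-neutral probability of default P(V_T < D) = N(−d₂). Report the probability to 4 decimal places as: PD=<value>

PD=0.2463

Work the structural quantities from V₀ = 218.7839 against face 117.1079:
d₁ = [ln(V₀/D) + (r + σ²/2)T] / (σ√T)
   = [ln(218.7839/117.1079) + (0.0303 + 0.5·0.4590²)·2.1602] / (0.4590·√2.1602)
   = [0.624989 + 0.293011] / 0.674621 = 1.360764
d₂ = d₁ − σ√T = 1.360764 − 0.674621 = 0.686143
risk-neutral PD = N(−d₂) = N(-0.686143) = 0.246311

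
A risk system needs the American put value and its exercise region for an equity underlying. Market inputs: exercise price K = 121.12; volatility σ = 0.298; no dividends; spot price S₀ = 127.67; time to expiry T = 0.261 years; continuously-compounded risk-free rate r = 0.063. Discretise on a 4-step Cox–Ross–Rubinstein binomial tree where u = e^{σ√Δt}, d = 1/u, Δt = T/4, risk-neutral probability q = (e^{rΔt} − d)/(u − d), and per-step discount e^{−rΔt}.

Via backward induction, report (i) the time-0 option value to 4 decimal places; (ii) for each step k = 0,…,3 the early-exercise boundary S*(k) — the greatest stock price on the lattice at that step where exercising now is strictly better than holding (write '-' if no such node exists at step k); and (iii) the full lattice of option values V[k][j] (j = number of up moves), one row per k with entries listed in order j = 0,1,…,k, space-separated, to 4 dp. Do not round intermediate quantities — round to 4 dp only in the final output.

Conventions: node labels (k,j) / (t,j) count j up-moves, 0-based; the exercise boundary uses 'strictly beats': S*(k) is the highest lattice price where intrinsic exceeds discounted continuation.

params: Δt=0.06525 u=1.07909 d=0.92670 q=0.50801 e^(-rΔt)=0.99590
t_4 payoffs: 26.9630 11.4796 0.0000 0.0000 0.0000
t_3: node(3,0) S=101.6042 payoff=19.5158 vs cont=19.0189 → 19.5158 [stop]  node(3,1) S=118.3123 payoff=2.8077 vs cont=5.6247 → 5.6247 [wait]  node(3,2) S=137.7679 payoff=0.0000 vs cont=0.0000 → 0.0000 [wait]  node(3,3) S=160.4228 payoff=0.0000 vs cont=0.0000 → 0.0000 [wait]  ⇒ S*(3)=101.6042
t_2: node(2,0) S=109.6404 payoff=11.4796 vs cont=12.4079 → 12.4079 [wait]  node(2,1) S=127.6700 payoff=0.0000 vs cont=2.7559 → 2.7559 [wait]  node(2,2) S=148.6644 payoff=0.0000 vs cont=0.0000 → 0.0000 [wait]  ⇒ S*(2)=-
t_1: node(1,0) S=118.3123 payoff=2.8077 vs cont=7.4738 → 7.4738 [wait]  node(1,1) S=137.7679 payoff=0.0000 vs cont=1.3503 → 1.3503 [wait]  ⇒ S*(1)=-
t_0: node(0,0) S=127.6700 payoff=0.0000 vs cont=4.3451 → 4.3451 [wait]  ⇒ S*(0)=-

price = 4.3451
boundary = - - - 101.6042
tree:
4.3451
7.4738 1.3503
12.4079 2.7559 0.0000
19.5158 5.6247 0.0000 0.0000
26.9630 11.4796 0.0000 0.0000 0.0000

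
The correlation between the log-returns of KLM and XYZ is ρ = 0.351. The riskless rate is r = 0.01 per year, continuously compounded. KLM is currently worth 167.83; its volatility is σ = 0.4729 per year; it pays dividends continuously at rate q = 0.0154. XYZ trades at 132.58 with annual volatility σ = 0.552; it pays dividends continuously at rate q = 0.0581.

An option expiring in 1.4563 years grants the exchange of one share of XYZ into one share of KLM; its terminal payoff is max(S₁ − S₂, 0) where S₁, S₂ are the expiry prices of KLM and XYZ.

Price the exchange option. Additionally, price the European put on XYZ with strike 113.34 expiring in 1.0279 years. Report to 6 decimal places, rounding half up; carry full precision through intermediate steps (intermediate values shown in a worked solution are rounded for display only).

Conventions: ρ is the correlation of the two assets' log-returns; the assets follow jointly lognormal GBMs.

σ_eff = √(σ₁² + σ₂² − 2ρσ₁σ₂) = √(0.4729² + 0.552² − 2·0.351·0.4729·0.552) = 0.587442
d₁ = (ln(S₁/S₂) + (q₂ − q₁ + σ_eff²/2)T) / (σ_eff√T) = (ln(167.83/132.58) + (0.0581 − 0.0154 + 0.172544)·1.4563) / 0.708909 = 0.774747
d₂ = d₁ − σ_eff√T = 0.774747 − 0.708909 = 0.065839
N(d₁) = 0.780756,  N(d₂) = 0.526247
V = S₁·e^{−q₁T}·N(d₁) − S₂·e^{−q₂T}·N(d₂) = 128.128199 − 64.109364 = 64.018834
[vanilla: XYZ put K=113.34]
σ√T = 0.552·√1.0279 = 0.559647
d₁ = (ln(S/K) + (r−q+σ²/2)T) / (σ√T) = (ln(132.58/113.34) + (0.01−0.0581+0.552²/2)·1.0279) / 0.559647 = (0.156794 + 0.107161) / 0.559647 = 0.471645
d₂ = d₁ − σ√T = 0.471645 − 0.559647 = -0.088003
e^{−rT} = 0.989774
e^{−qT} = 0.942027
N(−d₁) = 0.318590,  N(−d₂) = 0.535063
price = K·e^{−rT}·N(−d₂) − S·e^{−qT}·N(−d₁) = 60.023847 − 39.790002 = 20.233844

exchange price = 64.018834
price(XYZ put K=113.34) = 20.233844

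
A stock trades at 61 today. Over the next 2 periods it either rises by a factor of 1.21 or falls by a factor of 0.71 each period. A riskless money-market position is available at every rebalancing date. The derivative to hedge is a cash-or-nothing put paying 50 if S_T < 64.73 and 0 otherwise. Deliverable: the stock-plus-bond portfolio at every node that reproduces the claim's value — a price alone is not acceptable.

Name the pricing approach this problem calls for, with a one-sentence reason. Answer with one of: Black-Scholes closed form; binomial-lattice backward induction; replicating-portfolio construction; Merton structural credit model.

framework: replicating-portfolio construction

Key observation: what is demanded is not a single number but the (Δ, B) position at each node of the 1.21/0.71 tree starting at 61; constructing those positions is the replicating-portfolio method.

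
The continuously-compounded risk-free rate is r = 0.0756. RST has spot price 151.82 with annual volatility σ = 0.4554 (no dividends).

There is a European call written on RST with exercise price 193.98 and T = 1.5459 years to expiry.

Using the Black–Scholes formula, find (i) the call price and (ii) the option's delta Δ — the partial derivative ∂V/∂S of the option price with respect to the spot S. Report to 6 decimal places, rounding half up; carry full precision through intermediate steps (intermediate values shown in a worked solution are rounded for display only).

price = 26.670584
Δ = 0.522613

σ√T = 0.4554·√1.5459 = 0.566218
d₁ = (ln(S/K) + (r+σ²/2)T) / (σ√T) = (ln(151.82/193.98) + (0.0756+0.4554²/2)·1.5459) / 0.566218 = (-0.245059 + 0.277171) / 0.566218 = 0.056713
d₂ = d₁ − σ√T = 0.056713 − 0.566218 = -0.509505
e^{−rT} = 0.889701
N(d₁) = 0.522613,  N(d₂) = 0.305199
Call price V = S·N(d₁) − K·e^{−rT}·N(d₂) = 79.343132 − 52.672547 = 26.670584
Δ = N(d₁) = 0.522613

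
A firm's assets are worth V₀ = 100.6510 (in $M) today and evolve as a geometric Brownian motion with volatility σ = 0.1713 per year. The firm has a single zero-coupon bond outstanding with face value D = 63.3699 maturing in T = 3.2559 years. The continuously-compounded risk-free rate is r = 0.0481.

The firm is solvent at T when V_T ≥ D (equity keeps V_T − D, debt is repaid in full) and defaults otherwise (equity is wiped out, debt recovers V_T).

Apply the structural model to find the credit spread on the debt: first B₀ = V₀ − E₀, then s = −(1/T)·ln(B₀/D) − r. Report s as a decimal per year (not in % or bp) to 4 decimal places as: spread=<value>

spread=0.0011

Work the structural quantities from V₀ = 100.6510 against face 63.3699:
d₁ = [ln(V₀/D) + (r + σ²/2)T] / (σ√T)
   = [ln(100.6510/63.3699) + (0.0481 + 0.5·0.1713²)·3.2559] / (0.1713·√3.2559)
   = [0.462670 + 0.204379] / 0.309096 = 2.158066
d₂ = d₁ − σ√T = 2.158066 − 0.309096 = 1.848971
N(d₁) = 0.984539,  N(d₂) = 0.967769,  e^(−rT) = 0.855038
E₀ = V₀·N(d₁) − D·e^(−rT)·N(d₂)
   = 100.6510·0.984539 − 63.3699·0.855038·0.967769 = 46.657493
B₀ = V₀ − E₀ = 100.6510 − 46.657493 = 53.993507
spread = −(1/T)·ln(B₀/D) − r = −(1/3.2559)·ln(53.993507/63.3699) − 0.0481 = 0.00108001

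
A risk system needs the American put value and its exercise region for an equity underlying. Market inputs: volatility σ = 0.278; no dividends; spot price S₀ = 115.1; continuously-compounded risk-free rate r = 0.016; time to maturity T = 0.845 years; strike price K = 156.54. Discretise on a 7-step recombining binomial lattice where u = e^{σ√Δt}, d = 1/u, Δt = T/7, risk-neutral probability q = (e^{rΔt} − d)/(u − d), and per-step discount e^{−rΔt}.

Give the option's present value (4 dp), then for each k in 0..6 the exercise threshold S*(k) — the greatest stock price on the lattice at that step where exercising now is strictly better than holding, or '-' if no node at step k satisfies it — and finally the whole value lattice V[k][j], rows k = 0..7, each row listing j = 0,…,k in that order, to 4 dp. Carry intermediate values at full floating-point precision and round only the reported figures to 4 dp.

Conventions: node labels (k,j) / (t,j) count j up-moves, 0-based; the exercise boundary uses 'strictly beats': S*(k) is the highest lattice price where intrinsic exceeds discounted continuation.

Δt=0.12071  u=1.10141  d=0.90793  q=0.48586  discount=0.99807
step 7 (expiry): payoffs max(K−S,0) = 98.0015 85.5272 70.3946 52.0373 29.7681 2.7534 0.0000 0.0000
step 6: (k=6,j=0): S=64.4746, K−S=92.0654, hold=91.7633 ⇒ V=92.0654 exercise | (k=6,j=1): S=78.2140, K−S=78.3260, hold=78.0240 ⇒ V=78.3260 exercise | (k=6,j=2): S=94.8811, K−S=61.6589, hold=61.3568 ⇒ V=61.6589 exercise | (k=6,j=3): S=115.1000, K−S=41.4400, hold=41.1379 ⇒ V=41.4400 exercise | (k=6,j=4): S=139.6274, K−S=16.9126, hold=16.6105 ⇒ V=16.9126 exercise | (k=6,j=5): S=169.3816, K−S=0.0000, hold=1.4129 ⇒ V=1.4129 continue | (k=6,j=6): S=205.4763, K−S=0.0000, hold=0.0000 ⇒ V=0.0000 continue  boundary S*=139.6274
step 5: (k=5,j=0): S=71.0128, K−S=85.5272, hold=85.2251 ⇒ V=85.5272 exercise | (k=5,j=1): S=86.1454, K−S=70.3946, hold=70.0925 ⇒ V=70.3946 exercise | (k=5,j=2): S=104.5027, K−S=52.0373, hold=51.7352 ⇒ V=52.0373 exercise | (k=5,j=3): S=126.7719, K−S=29.7681, hold=29.4660 ⇒ V=29.7681 exercise | (k=5,j=4): S=153.7866, K−S=2.7534, hold=9.3637 ⇒ V=9.3637 continue | (k=5,j=5): S=186.5580, K−S=0.0000, hold=0.7250 ⇒ V=0.7250 continue  boundary S*=126.7719
step 4: (k=4,j=0): S=78.2140, K−S=78.3260, hold=78.0240 ⇒ V=78.3260 exercise | (k=4,j=1): S=94.8811, K−S=61.6589, hold=61.3568 ⇒ V=61.6589 exercise | (k=4,j=2): S=115.1000, K−S=41.4400, hold=41.1379 ⇒ V=41.4400 exercise | (k=4,j=3): S=139.6274, K−S=16.9126, hold=19.8160 ⇒ V=19.8160 continue | (k=4,j=4): S=169.3816, K−S=0.0000, hold=5.1565 ⇒ V=5.1565 continue  boundary S*=115.1000
step 3: (k=3,j=0): S=86.1454, K−S=70.3946, hold=70.0925 ⇒ V=70.3946 exercise | (k=3,j=1): S=104.5027, K−S=52.0373, hold=51.7352 ⇒ V=52.0373 exercise | (k=3,j=2): S=126.7719, K−S=29.7681, hold=30.8740 ⇒ V=30.8740 continue | (k=3,j=3): S=153.7866, K−S=2.7534, hold=12.6690 ⇒ V=12.6690 continue  boundary S*=104.5027
step 2: (k=2,j=0): S=94.8811, K−S=61.6589, hold=61.3568 ⇒ V=61.6589 exercise | (k=2,j=1): S=115.1000, K−S=41.4400, hold=41.6742 ⇒ V=41.6742 continue | (k=2,j=2): S=139.6274, K−S=16.9126, hold=21.9863 ⇒ V=21.9863 continue  boundary S*=94.8811
step 1: (k=1,j=0): S=104.5027, K−S=52.0373, hold=51.8488 ⇒ V=52.0373 exercise | (k=1,j=1): S=126.7719, K−S=29.7681, hold=32.0466 ⇒ V=32.0466 continue  boundary S*=104.5027
step 0: (k=0,j=0): S=115.1000, K−S=41.4400, hold=42.2429 ⇒ V=42.2429 continue  boundary S*=-

price = 42.2429
boundary = - 104.5027 94.8811 104.5027 115.1000 126.7719 139.6274
tree:
42.2429
52.0373 32.0466
61.6589 41.6742 21.9863
70.3946 52.0373 30.8740 12.6690
78.3260 61.6589 41.4400 19.8160 5.1565
85.5272 70.3946 52.0373 29.7681 9.3637 0.7250
92.0654 78.3260 61.6589 41.4400 16.9126 1.4129 0.0000
98.0015 85.5272 70.3946 52.0373 29.7681 2.7534 0.0000 0.0000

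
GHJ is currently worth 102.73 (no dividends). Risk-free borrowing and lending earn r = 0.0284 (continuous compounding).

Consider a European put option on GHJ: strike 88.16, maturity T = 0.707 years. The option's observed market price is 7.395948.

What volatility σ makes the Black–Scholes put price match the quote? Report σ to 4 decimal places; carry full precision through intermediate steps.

At σ = 0.4475 the Black–Scholes value reproduces the quote:
σ√T = 0.4475·√0.707 = 0.376273
d₁ = (ln(S/K) + (r+σ²/2)T) / (σ√T) = (ln(102.73/88.16) + (0.0284+0.4475²/2)·0.707) / 0.376273 = (0.152951 + 0.090869) / 0.376273 = 0.647988
d₂ = d₁ − σ√T = 0.647988 − 0.376273 = 0.271715
e^{−rT} = 0.980121
N(−d₁) = 0.258496,  N(−d₂) = 0.392920
V = K·e^{−rT}·N(−d₂) − S·N(−d₁) = 33.951278 − 26.555330 = 7.395948 (the quoted price), and the Black–Scholes price is strictly increasing in σ, so σ is unique

sigma = 0.4475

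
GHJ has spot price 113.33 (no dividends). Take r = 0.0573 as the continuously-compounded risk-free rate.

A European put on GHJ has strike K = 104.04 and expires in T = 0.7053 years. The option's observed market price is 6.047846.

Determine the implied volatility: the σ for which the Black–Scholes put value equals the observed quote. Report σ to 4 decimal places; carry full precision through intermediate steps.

sigma = 0.3243

At σ = 0.3243 the Black–Scholes value reproduces the quote:
σ√T = 0.3243·√0.7053 = 0.272354
d₁ = (ln(S/K) + (r+σ²/2)T) / (σ√T) = (ln(113.33/104.04) + (0.0573+0.3243²/2)·0.7053) / 0.272354 = (0.085528 + 0.077502) / 0.272354 = 0.598598
d₂ = d₁ − σ√T = 0.598598 − 0.272354 = 0.326244
e^{−rT} = 0.960392
N(−d₁) = 0.274721,  N(−d₂) = 0.372120
V = K·e^{−rT}·N(−d₂) − S·N(−d₁) = 37.181929 − 31.134083 = 6.047846 (the quoted price), and the Black–Scholes price is strictly increasing in σ, so σ is unique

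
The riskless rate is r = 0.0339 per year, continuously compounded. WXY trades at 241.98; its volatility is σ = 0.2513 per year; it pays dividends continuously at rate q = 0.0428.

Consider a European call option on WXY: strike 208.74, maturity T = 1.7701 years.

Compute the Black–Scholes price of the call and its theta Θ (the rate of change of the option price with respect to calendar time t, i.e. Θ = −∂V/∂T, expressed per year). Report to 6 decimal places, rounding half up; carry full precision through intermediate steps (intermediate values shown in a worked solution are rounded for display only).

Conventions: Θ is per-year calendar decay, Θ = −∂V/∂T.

σ√T = 0.2513·√1.7701 = 0.334342
d₁ = (ln(S/K) + (r−q+σ²/2)T) / (σ√T) = (ln(241.98/208.74) + (0.0339−0.0428+0.2513²/2)·1.7701) / 0.334342 = (0.147766 + 0.040139) / 0.334342 = 0.562011
d₂ = d₁ − σ√T = 0.562011 − 0.334342 = 0.227669
e^{−rT} = 0.941759
e^{−qT} = 0.927038
N(d₁) = 0.712946,  N(d₂) = 0.590048
Call price V = S·e^{−qT}·N(d₁) − K·e^{−rT}·N(d₂) = 159.931390 − 115.993241 = 43.938150
φ(d₁) = (1/√(2π))·e^{−d₁²/2} = 0.340661
Θ = −S·e^{−qT}·φ(d₁)·σ/(2√T) + q·S·e^{−qT}·N(d₁) − r·K·e^{−rT}·N(d₂) = −7.217113 + 6.845063 − 3.932171 = -4.304220

price = 43.938150
Θ = -4.304220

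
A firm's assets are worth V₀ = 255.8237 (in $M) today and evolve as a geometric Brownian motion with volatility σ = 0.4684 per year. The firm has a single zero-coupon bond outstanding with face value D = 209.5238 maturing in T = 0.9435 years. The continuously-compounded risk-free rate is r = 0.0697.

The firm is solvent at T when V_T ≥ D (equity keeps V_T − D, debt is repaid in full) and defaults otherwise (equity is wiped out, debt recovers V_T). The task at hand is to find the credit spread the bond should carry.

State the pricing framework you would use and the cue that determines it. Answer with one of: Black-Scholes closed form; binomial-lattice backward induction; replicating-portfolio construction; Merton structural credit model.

Key observation: the asked-for credit quantity lives on the firm's capital structure — asset value, asset volatility, debt face 209.5238 — which is the structural model's domain.

framework: Merton structural credit model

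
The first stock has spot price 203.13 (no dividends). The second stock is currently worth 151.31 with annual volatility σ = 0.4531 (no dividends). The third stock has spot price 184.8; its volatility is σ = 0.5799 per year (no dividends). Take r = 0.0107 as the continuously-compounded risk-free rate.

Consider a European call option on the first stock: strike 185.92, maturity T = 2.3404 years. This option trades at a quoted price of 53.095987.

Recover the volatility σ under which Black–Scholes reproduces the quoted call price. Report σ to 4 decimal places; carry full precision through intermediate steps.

sigma = 0.3566

At σ = 0.3566 the Black–Scholes value reproduces the quote:
σ√T = 0.3566·√2.3404 = 0.545540
d₁ = (ln(S/K) + (r+σ²/2)T) / (σ√T) = (ln(203.13/185.92) + (0.0107+0.3566²/2)·2.3404) / 0.545540 = (0.088530 + 0.173849) / 0.545540 = 0.480953
d₂ = d₁ − σ√T = 0.480953 − 0.545540 = -0.064587
e^{−rT} = 0.975269
N(d₁) = 0.684725,  N(d₂) = 0.474251
V = S·N(d₁) − K·e^{−rT}·N(d₂) = 139.088173 − 85.992187 = 53.095987 (the observed quote) — the price is monotone increasing in volatility, hence this σ is the only solution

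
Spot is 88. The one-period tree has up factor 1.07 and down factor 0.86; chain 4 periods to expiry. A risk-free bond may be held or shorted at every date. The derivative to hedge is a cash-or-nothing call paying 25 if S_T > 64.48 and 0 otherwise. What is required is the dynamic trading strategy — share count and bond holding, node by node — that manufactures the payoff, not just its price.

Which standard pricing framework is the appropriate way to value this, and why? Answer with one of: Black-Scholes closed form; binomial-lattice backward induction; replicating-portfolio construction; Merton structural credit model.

Key observation: since the answer must list Δ and B at each node of the 1.07/0.86 lattice on 88, the replicating-portfolio method — solving the two-state system at every node — is the one that applies.

framework: replicating-portfolio construction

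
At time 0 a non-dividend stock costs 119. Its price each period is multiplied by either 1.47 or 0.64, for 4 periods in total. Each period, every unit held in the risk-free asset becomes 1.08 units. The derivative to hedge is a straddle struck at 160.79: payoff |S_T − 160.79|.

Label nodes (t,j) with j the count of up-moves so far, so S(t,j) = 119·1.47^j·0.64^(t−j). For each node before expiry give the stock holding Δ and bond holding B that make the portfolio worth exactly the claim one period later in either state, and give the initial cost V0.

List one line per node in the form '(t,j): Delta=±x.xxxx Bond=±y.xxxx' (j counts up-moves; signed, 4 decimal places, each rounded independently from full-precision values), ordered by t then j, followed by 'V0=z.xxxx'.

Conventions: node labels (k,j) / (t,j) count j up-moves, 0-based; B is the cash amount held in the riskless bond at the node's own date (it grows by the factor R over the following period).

(0,0): Delta=0.2680 Bond=46.5381
(1,0): Delta=-0.3815 Bond=99.7269
(1,1): Delta=0.5186 Bond=6.4165
(2,0): Delta=-1.0000 Bond=137.8515
(2,1): Delta=-0.1428 Bond=80.9843
(2,2): Delta=0.7739 Bond=-58.7093
(3,0): Delta=-1.0000 Bond=148.8796
(3,1): Delta=-1.0000 Bond=148.8796
(3,2): Delta=0.1879 Bond=33.0256
(3,3): Delta=1.0000 Bond=-148.8796
V0=78.4281

Under the risk-neutral measure, an up-move has probability p* = (R−d)/(u−d) = 0.5301 and values discount at R = 1.08.
Payoffs at expiry: V(4,0)=140.8251, V(4,1)=114.9332, V(4,2)=55.4625, V(4,3)=81.1340, V(4,4)=394.8792
Node (3,0) S=31.1951: V=(p*·114.9332+(1−p*)·140.8251)/1.08=117.6845; Δ=(114.9332−140.8251)/(45.8568−19.9649)=-1.0000; B=V−Δ·S=148.8796
Node (3,1) S=71.6513: V=(p*·55.4625+(1−p*)·114.9332)/1.08=77.2283; Δ=(55.4625−114.9332)/(105.3275−45.8568)=-1.0000; B=V−Δ·S=148.8796
Node (3,2) S=164.5741: V=(p*·81.1340+(1−p*)·55.4625)/1.08=63.9551; Δ=(81.1340−55.4625)/(241.9240−105.3275)=0.1879; B=V−Δ·S=33.0256
Node (3,3) S=378.0062: V=(p*·394.8792+(1−p*)·81.1340)/1.08=229.1266; Δ=(394.8792−81.1340)/(555.6692−241.9240)=1.0000; B=V−Δ·S=-148.8796
Node (2,0) S=48.7424: V=(p*·77.2283+(1−p*)·117.6845)/1.08=89.1091; Δ=(77.2283−117.6845)/(71.6513−31.1951)=-1.0000; B=V−Δ·S=137.8515
Node (2,1) S=111.9552: V=(p*·63.9551+(1−p*)·77.2283)/1.08=64.9925; Δ=(63.9551−77.2283)/(164.5741−71.6513)=-0.1428; B=V−Δ·S=80.9843
Node (2,2) S=257.1471: V=(p*·229.1266+(1−p*)·63.9551)/1.08=140.2925; Δ=(229.1266−63.9551)/(378.0062−164.5741)=0.7739; B=V−Δ·S=-58.7093
Node (1,0) S=76.1600: V=(p*·64.9925+(1−p*)·89.1091)/1.08=70.6707; Δ=(64.9925−89.1091)/(111.9552−48.7424)=-0.3815; B=V−Δ·S=99.7269
Node (1,1) S=174.9300: V=(p*·140.2925+(1−p*)·64.9925)/1.08=97.1394; Δ=(140.2925−64.9925)/(257.1471−111.9552)=0.5186; B=V−Δ·S=6.4165
Node (0,0) S=119.0000: V=(p*·97.1394+(1−p*)·70.6707)/1.08=78.4281; Δ=(97.1394−70.6707)/(174.9300−76.1600)=0.2680; B=V−Δ·S=46.5381
Check: Δ(0,0)·S0 + B(0,0) = 78.4281 = V0.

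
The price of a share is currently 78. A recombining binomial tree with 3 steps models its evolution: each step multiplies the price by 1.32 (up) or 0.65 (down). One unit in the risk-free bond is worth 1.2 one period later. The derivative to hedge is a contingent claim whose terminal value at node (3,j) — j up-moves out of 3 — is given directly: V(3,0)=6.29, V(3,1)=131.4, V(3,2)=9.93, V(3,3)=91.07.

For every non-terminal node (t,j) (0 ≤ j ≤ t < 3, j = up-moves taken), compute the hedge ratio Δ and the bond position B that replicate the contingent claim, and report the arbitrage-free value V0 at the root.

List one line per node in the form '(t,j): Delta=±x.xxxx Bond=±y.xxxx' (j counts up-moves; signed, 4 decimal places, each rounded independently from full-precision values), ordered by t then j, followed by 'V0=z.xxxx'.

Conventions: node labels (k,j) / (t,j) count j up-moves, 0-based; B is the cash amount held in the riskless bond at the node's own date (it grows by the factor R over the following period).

(0,0): Delta=0.3053 Bond=13.4519
(1,0): Delta=-1.8965 Bond=127.7715
(1,1): Delta=0.5418 Bond=-8.2132
(2,0): Delta=5.6663 Bond=-95.9045
(2,1): Delta=-2.7090 Bond=207.7034
(2,2): Delta=0.8911 Bond=-57.3233
V0=37.2626

The replicating-portfolio and risk-neutral prices coincide; use p* = (1.2−0.65)/(1.32−0.65) = 0.8209 for the latter.
At maturity the claim pays: V(3,0)=6.2900, V(3,1)=131.4000, V(3,2)=9.9300, V(3,3)=91.0700
(2,0): S=32.9550. Δ = (V_up−V_dn)/(S_up−S_dn) = (131.4000−6.2900)/(43.5006−21.4208) = 5.6663. V = [p*·131.4000 + (1−p*)·6.2900]/1.2 = 90.8269. B = V − Δ·S = -95.9045.
(2,1): S=66.9240. Δ = (V_up−V_dn)/(S_up−S_dn) = (9.9300−131.4000)/(88.3397−43.5006) = -2.7090. V = [p*·9.9300 + (1−p*)·131.4000]/1.2 = 26.4049. B = V − Δ·S = 207.7034.
(2,2): S=135.9072. Δ = (V_up−V_dn)/(S_up−S_dn) = (91.0700−9.9300)/(179.3975−88.3397) = 0.8911. V = [p*·91.0700 + (1−p*)·9.9300]/1.2 = 63.7812. B = V − Δ·S = -57.3233.
(1,0): S=50.7000. Δ = (V_up−V_dn)/(S_up−S_dn) = (26.4049−90.8269)/(66.9240−32.9550) = -1.8965. V = [p*·26.4049 + (1−p*)·90.8269]/1.2 = 31.6193. B = V − Δ·S = 127.7715.
(1,1): S=102.9600. Δ = (V_up−V_dn)/(S_up−S_dn) = (63.7812−26.4049)/(135.9072−66.9240) = 0.5418. V = [p*·63.7812 + (1−p*)·26.4049]/1.2 = 47.5725. B = V − Δ·S = -8.2132.
(0,0): S=78.0000. Δ = (V_up−V_dn)/(S_up−S_dn) = (47.5725−31.6193)/(102.9600−50.7000) = 0.3053. V = [p*·47.5725 + (1−p*)·31.6193]/1.2 = 37.2626. B = V − Δ·S = 13.4519.
Verification: the root portfolio costs Δ(0,0)·S0 + B(0,0) = 37.2626, matching V0.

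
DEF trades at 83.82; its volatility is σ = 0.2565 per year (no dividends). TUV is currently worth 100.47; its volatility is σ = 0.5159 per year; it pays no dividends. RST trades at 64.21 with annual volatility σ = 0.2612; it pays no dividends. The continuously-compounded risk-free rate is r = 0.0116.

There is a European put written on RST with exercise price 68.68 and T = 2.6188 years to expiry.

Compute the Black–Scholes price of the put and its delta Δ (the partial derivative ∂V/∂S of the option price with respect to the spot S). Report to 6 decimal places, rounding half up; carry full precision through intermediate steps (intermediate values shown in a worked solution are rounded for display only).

price = 12.198390
Δ = -0.450658

σ√T = 0.2612·√2.6188 = 0.422692
d₁ = (ln(S/K) + (r+σ²/2)T) / (σ√T) = (ln(64.21/68.68) + (0.0116+0.2612²/2)·2.6188) / 0.422692 = (-0.067299 + 0.119712) / 0.422692 = 0.123999
d₂ = d₁ − σ√T = 0.123999 − 0.422692 = -0.298693
e^{−rT} = 0.970079
N(−d₁) = 0.450658,  N(−d₂) = 0.617413
Put price V = K·e^{−rT}·N(−d₂) − S·N(−d₁) = 41.135143 − 28.936754 = 12.198390
Δ = −N(−d₁) = -0.450658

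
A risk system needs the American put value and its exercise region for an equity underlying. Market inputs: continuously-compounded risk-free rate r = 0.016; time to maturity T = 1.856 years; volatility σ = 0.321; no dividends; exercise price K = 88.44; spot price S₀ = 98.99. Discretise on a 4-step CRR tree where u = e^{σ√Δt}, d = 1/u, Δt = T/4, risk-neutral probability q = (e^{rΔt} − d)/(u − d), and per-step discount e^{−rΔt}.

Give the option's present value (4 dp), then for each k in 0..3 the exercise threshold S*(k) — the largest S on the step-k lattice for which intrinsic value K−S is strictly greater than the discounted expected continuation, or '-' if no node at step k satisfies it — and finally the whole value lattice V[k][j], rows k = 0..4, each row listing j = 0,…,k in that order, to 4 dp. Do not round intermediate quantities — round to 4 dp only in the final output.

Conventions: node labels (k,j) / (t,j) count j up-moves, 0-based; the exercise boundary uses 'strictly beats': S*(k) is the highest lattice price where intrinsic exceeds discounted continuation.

price = 10.7594
boundary = - - - 51.3696
tree:
10.7594
16.9613 3.7240
25.7840 6.9794 0.0000
37.0704 13.0806 0.0000 0.0000
47.1595 24.5154 0.0000 0.0000 0.0000

Δt=0.46400, u=1.24440, d=0.80360, q=0.46246, disc=e^(-rΔt)=0.99260
k=4 terminal: V=max(K-S,0) → 47.1595 24.5154 0.0000 0.0000 0.0000
k=3: j=0 S=51.3696 intr=37.0704 cont=36.4162 V=37.0704[EX]; j=1 S=79.5481 intr=8.8919 cont=13.0806 V=13.0806[hold]; j=2 S=123.1836 intr=0.0000 cont=0.0000 V=0.0000[hold]; j=3 S=190.7552 intr=0.0000 cont=0.0000 V=0.0000[hold]  S*(3)=51.3696
k=2: j=0 S=63.9246 intr=24.5154 cont=25.7840 V=25.7840[hold]; j=1 S=98.9900 intr=0.0000 cont=6.9794 V=6.9794[hold]; j=2 S=153.2903 intr=0.0000 cont=0.0000 V=0.0000[hold]  S*(2)=-
k=1: j=0 S=79.5481 intr=8.8919 cont=16.9613 V=16.9613[hold]; j=1 S=123.1836 intr=0.0000 cont=3.7240 V=3.7240[hold]  S*(1)=-
k=0: j=0 S=98.9900 intr=0.0000 cont=10.7594 V=10.7594[hold]  S*(0)=-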